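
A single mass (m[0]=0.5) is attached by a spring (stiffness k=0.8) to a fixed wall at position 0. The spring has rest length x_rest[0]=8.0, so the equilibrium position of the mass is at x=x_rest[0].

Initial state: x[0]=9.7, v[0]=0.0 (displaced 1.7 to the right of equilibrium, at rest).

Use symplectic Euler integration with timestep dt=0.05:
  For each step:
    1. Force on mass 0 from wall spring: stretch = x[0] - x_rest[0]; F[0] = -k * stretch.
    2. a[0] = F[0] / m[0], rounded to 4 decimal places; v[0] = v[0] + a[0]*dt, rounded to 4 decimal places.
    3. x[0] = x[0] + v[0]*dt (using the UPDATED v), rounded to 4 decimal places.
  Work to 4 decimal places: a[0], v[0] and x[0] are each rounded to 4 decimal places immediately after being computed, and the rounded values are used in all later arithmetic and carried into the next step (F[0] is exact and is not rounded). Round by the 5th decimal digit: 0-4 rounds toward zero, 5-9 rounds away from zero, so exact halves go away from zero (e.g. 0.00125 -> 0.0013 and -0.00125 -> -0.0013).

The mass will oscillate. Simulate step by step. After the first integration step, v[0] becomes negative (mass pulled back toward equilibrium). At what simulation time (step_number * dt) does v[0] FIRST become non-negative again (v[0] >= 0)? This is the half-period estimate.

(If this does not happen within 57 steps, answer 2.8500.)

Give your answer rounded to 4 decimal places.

Step 0: x=[9.7000] v=[0.0000]
Step 1: x=[9.6932] v=[-0.1360]
Step 2: x=[9.6796] v=[-0.2715]
Step 3: x=[9.6593] v=[-0.4059]
Step 4: x=[9.6324] v=[-0.5386]
Step 5: x=[9.5989] v=[-0.6692]
Step 6: x=[9.5590] v=[-0.7971]
Step 7: x=[9.5129] v=[-0.9218]
Step 8: x=[9.4608] v=[-1.0428]
Step 9: x=[9.4028] v=[-1.1597]
Step 10: x=[9.3392] v=[-1.2719]
Step 11: x=[9.2703] v=[-1.3790]
Step 12: x=[9.1963] v=[-1.4806]
Step 13: x=[9.1175] v=[-1.5763]
Step 14: x=[9.0342] v=[-1.6657]
Step 15: x=[8.9468] v=[-1.7484]
Step 16: x=[8.8556] v=[-1.8241]
Step 17: x=[8.7610] v=[-1.8926]
Step 18: x=[8.6633] v=[-1.9535]
Step 19: x=[8.5630] v=[-2.0066]
Step 20: x=[8.4604] v=[-2.0516]
Step 21: x=[8.3560] v=[-2.0884]
Step 22: x=[8.2502] v=[-2.1169]
Step 23: x=[8.1434] v=[-2.1369]
Step 24: x=[8.0360] v=[-2.1484]
Step 25: x=[7.9284] v=[-2.1513]
Step 26: x=[7.8211] v=[-2.1456]
Step 27: x=[7.7145] v=[-2.1313]
Step 28: x=[7.6091] v=[-2.1085]
Step 29: x=[7.5052] v=[-2.0772]
Step 30: x=[7.4033] v=[-2.0376]
Step 31: x=[7.3038] v=[-1.9899]
Step 32: x=[7.2071] v=[-1.9342]
Step 33: x=[7.1136] v=[-1.8708]
Step 34: x=[7.0236] v=[-1.7999]
Step 35: x=[6.9375] v=[-1.7218]
Step 36: x=[6.8557] v=[-1.6368]
Step 37: x=[6.7784] v=[-1.5453]
Step 38: x=[6.7060] v=[-1.4476]
Step 39: x=[6.6388] v=[-1.3441]
Step 40: x=[6.5770] v=[-1.2352]
Step 41: x=[6.5209] v=[-1.1214]
Step 42: x=[6.4707] v=[-1.0031]
Step 43: x=[6.4267] v=[-0.8808]
Step 44: x=[6.3890] v=[-0.7549]
Step 45: x=[6.3577] v=[-0.6260]
Step 46: x=[6.3330] v=[-0.4946]
Step 47: x=[6.3149] v=[-0.3612]
Step 48: x=[6.3036] v=[-0.2264]
Step 49: x=[6.2991] v=[-0.0907]
Step 50: x=[6.3014] v=[0.0454]
First v>=0 after going negative at step 50, time=2.5000

Answer: 2.5000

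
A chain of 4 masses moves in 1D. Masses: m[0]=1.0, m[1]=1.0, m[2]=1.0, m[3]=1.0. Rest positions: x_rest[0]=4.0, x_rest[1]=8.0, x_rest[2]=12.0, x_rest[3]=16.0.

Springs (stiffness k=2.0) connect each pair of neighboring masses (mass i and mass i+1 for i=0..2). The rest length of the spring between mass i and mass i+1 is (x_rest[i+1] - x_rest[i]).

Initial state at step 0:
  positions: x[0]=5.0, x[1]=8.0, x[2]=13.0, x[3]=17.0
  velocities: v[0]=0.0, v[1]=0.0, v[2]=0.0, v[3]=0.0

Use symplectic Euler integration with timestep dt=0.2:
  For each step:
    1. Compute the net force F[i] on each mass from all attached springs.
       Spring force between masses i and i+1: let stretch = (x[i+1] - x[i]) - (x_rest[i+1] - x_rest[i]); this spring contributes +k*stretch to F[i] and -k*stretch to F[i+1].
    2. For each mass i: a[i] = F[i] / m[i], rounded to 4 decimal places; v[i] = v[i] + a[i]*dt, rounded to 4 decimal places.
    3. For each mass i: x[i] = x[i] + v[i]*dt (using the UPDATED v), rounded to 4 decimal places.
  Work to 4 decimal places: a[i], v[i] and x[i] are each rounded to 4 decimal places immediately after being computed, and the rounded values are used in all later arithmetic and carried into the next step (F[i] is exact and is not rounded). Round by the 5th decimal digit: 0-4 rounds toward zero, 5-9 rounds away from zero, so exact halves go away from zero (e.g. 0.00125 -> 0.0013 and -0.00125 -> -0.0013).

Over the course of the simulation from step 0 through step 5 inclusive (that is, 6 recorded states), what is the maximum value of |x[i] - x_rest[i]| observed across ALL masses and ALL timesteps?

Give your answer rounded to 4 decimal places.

Answer: 1.3061

Derivation:
Step 0: x=[5.0000 8.0000 13.0000 17.0000] v=[0.0000 0.0000 0.0000 0.0000]
Step 1: x=[4.9200 8.1600 12.9200 17.0000] v=[-0.4000 0.8000 -0.4000 0.0000]
Step 2: x=[4.7792 8.4416 12.7856 16.9936] v=[-0.7040 1.4080 -0.6720 -0.0320]
Step 3: x=[4.6114 8.7777 12.6403 16.9706] v=[-0.8390 1.6806 -0.7264 -0.1152]
Step 4: x=[4.4569 9.0895 12.5324 16.9211] v=[-0.7725 1.5591 -0.5393 -0.2473]
Step 5: x=[4.3530 9.3061 12.5002 16.8405] v=[-0.5195 1.0832 -0.1610 -0.4028]
Max displacement = 1.3061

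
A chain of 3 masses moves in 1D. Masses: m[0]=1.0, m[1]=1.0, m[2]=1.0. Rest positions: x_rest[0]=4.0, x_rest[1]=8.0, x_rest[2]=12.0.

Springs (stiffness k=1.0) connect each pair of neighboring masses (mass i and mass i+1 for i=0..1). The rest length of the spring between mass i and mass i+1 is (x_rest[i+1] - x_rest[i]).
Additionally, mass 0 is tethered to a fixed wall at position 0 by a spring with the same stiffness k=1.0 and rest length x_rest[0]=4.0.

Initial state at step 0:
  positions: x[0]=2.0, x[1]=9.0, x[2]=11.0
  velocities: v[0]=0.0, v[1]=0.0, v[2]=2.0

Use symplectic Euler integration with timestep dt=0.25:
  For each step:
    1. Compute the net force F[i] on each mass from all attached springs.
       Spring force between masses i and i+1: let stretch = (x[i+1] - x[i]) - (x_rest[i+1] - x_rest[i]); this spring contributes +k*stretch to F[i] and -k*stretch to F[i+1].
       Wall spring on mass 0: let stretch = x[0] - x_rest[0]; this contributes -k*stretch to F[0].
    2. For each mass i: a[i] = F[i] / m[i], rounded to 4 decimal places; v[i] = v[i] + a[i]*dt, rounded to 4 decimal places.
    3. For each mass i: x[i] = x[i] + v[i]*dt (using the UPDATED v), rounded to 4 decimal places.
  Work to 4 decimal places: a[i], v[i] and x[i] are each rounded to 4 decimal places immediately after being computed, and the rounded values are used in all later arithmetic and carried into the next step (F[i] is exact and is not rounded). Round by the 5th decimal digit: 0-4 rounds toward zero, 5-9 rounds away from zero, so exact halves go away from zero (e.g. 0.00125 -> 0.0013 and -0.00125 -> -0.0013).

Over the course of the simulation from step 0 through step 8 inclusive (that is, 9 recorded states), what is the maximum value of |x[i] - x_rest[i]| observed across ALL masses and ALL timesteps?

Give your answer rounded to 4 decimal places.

Step 0: x=[2.0000 9.0000 11.0000] v=[0.0000 0.0000 2.0000]
Step 1: x=[2.3125 8.6875 11.6250] v=[1.2500 -1.2500 2.5000]
Step 2: x=[2.8789 8.1602 12.3164] v=[2.2656 -2.1094 2.7656]
Step 3: x=[3.5955 7.5625 12.9981] v=[2.8662 -2.3907 2.7266]
Step 4: x=[4.3353 7.0566 13.5900] v=[2.9591 -2.0236 2.3677]
Step 5: x=[4.9742 6.7890 14.0236] v=[2.5556 -1.0706 1.7344]
Step 6: x=[5.4157 6.8601 14.2551] v=[1.7658 0.2844 0.9258]
Step 7: x=[5.6090 7.3031 14.2744] v=[0.7730 1.7721 0.0771]
Step 8: x=[5.5576 8.0760 14.1080] v=[-0.2057 3.0914 -0.6657]
Max displacement = 2.2744

Answer: 2.2744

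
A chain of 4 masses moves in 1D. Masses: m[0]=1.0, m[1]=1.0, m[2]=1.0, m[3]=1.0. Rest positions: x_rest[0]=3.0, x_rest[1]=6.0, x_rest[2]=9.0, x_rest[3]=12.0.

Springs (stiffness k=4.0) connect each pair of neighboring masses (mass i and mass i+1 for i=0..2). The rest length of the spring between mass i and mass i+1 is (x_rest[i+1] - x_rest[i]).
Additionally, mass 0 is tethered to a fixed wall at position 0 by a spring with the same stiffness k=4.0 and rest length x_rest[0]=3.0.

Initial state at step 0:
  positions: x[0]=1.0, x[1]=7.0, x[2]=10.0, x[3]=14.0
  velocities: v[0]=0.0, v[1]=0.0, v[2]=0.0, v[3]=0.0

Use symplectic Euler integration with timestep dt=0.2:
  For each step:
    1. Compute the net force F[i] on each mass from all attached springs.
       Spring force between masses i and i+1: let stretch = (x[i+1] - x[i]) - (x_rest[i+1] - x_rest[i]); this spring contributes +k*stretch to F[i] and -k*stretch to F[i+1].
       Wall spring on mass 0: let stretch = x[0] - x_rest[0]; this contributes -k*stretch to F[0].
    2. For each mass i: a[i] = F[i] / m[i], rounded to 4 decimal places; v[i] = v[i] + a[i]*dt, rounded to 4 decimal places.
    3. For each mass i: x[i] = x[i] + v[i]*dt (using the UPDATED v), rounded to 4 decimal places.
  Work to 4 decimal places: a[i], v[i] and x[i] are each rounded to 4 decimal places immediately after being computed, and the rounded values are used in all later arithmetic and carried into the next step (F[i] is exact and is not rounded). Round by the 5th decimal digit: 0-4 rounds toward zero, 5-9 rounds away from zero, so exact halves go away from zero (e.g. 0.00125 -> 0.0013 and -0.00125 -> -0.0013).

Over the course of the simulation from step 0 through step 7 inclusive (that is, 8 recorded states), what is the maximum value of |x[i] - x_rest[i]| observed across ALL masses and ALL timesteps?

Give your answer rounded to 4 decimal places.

Step 0: x=[1.0000 7.0000 10.0000 14.0000] v=[0.0000 0.0000 0.0000 0.0000]
Step 1: x=[1.8000 6.5200 10.1600 13.8400] v=[4.0000 -2.4000 0.8000 -0.8000]
Step 2: x=[3.0672 5.8672 10.3264 13.5712] v=[6.3360 -3.2640 0.8320 -1.3440]
Step 3: x=[4.2916 5.4799 10.2985 13.2632] v=[6.1222 -1.9366 -0.1395 -1.5398]
Step 4: x=[5.0195 5.6734 9.9740 12.9609] v=[3.6396 0.9676 -1.6226 -1.5116]
Step 5: x=[5.0489 6.4504 9.4393 12.6607] v=[0.1471 3.8850 -2.6736 -1.5011]
Step 6: x=[4.4947 7.4814 8.9418 12.3251] v=[-2.7708 5.1549 -2.4876 -1.6782]
Step 7: x=[3.6993 8.2682 8.7519 11.9281] v=[-3.9772 3.9339 -0.9493 -1.9848]
Max displacement = 2.2682

Answer: 2.2682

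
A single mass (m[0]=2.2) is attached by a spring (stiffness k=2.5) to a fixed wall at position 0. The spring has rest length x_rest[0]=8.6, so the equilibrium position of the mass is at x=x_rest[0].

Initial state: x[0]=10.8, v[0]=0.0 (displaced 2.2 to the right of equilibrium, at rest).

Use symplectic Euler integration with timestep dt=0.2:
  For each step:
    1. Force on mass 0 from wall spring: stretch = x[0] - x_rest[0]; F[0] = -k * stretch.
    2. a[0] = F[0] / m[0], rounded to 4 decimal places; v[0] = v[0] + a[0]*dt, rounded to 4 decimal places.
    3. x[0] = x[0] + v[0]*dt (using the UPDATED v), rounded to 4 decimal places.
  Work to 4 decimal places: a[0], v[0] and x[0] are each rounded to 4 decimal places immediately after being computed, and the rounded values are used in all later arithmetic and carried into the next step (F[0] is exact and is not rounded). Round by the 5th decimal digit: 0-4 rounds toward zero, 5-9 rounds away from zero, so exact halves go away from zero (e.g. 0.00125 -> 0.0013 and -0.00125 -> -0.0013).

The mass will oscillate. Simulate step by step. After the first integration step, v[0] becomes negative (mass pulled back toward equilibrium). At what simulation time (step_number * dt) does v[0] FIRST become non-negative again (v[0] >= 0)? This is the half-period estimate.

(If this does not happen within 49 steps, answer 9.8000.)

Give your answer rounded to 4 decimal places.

Step 0: x=[10.8000] v=[0.0000]
Step 1: x=[10.7000] v=[-0.5000]
Step 2: x=[10.5045] v=[-0.9773]
Step 3: x=[10.2225] v=[-1.4101]
Step 4: x=[9.8667] v=[-1.7789]
Step 5: x=[9.4533] v=[-2.0668]
Step 6: x=[9.0012] v=[-2.2607]
Step 7: x=[8.5308] v=[-2.3519]
Step 8: x=[8.0636] v=[-2.3362]
Step 9: x=[7.6207] v=[-2.2143]
Step 10: x=[7.2224] v=[-1.9917]
Step 11: x=[6.8867] v=[-1.6786]
Step 12: x=[6.6289] v=[-1.2892]
Step 13: x=[6.4607] v=[-0.8412]
Step 14: x=[6.3897] v=[-0.3550]
Step 15: x=[6.4192] v=[0.1473]
First v>=0 after going negative at step 15, time=3.0000

Answer: 3.0000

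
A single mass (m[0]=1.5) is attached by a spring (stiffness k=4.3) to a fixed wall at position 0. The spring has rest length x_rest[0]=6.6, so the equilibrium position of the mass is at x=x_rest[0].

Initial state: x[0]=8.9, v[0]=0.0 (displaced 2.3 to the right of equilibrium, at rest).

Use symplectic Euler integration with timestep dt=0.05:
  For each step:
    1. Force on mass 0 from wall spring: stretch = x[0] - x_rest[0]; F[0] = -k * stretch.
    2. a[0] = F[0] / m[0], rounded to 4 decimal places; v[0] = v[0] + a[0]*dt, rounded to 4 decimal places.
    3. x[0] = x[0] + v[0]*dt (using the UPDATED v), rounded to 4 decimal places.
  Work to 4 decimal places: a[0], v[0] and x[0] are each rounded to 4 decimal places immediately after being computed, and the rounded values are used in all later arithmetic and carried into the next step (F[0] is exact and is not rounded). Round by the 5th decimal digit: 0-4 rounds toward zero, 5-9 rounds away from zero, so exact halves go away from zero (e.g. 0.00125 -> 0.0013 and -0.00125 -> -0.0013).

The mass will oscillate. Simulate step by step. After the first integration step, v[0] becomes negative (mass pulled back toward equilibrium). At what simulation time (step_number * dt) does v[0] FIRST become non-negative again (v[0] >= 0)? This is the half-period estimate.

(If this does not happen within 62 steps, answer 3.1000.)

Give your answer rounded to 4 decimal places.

Answer: 1.9000

Derivation:
Step 0: x=[8.9000] v=[0.0000]
Step 1: x=[8.8835] v=[-0.3297]
Step 2: x=[8.8507] v=[-0.6570]
Step 3: x=[8.8017] v=[-0.9796]
Step 4: x=[8.7369] v=[-1.2952]
Step 5: x=[8.6568] v=[-1.6015]
Step 6: x=[8.5620] v=[-1.8963]
Step 7: x=[8.4531] v=[-2.1775]
Step 8: x=[8.3309] v=[-2.4431]
Step 9: x=[8.1963] v=[-2.6912]
Step 10: x=[8.0503] v=[-2.9200]
Step 11: x=[7.8939] v=[-3.1279]
Step 12: x=[7.7282] v=[-3.3134]
Step 13: x=[7.5544] v=[-3.4751]
Step 14: x=[7.3738] v=[-3.6119]
Step 15: x=[7.1877] v=[-3.7228]
Step 16: x=[6.9974] v=[-3.8070]
Step 17: x=[6.8042] v=[-3.8640]
Step 18: x=[6.6095] v=[-3.8933]
Step 19: x=[6.4148] v=[-3.8947]
Step 20: x=[6.2214] v=[-3.8682]
Step 21: x=[6.0307] v=[-3.8139]
Step 22: x=[5.8441] v=[-3.7323]
Step 23: x=[5.6629] v=[-3.6240]
Step 24: x=[5.4884] v=[-3.4897]
Step 25: x=[5.3219] v=[-3.3304]
Step 26: x=[5.1645] v=[-3.1472]
Step 27: x=[5.0174] v=[-2.9414]
Step 28: x=[4.8817] v=[-2.7146]
Step 29: x=[4.7583] v=[-2.4683]
Step 30: x=[4.6481] v=[-2.2043]
Step 31: x=[4.5519] v=[-1.9245]
Step 32: x=[4.4704] v=[-1.6309]
Step 33: x=[4.4041] v=[-1.3257]
Step 34: x=[4.3536] v=[-1.0110]
Step 35: x=[4.3192] v=[-0.6890]
Step 36: x=[4.3011] v=[-0.3621]
Step 37: x=[4.2995] v=[-0.0326]
Step 38: x=[4.3144] v=[0.2971]
First v>=0 after going negative at step 38, time=1.9000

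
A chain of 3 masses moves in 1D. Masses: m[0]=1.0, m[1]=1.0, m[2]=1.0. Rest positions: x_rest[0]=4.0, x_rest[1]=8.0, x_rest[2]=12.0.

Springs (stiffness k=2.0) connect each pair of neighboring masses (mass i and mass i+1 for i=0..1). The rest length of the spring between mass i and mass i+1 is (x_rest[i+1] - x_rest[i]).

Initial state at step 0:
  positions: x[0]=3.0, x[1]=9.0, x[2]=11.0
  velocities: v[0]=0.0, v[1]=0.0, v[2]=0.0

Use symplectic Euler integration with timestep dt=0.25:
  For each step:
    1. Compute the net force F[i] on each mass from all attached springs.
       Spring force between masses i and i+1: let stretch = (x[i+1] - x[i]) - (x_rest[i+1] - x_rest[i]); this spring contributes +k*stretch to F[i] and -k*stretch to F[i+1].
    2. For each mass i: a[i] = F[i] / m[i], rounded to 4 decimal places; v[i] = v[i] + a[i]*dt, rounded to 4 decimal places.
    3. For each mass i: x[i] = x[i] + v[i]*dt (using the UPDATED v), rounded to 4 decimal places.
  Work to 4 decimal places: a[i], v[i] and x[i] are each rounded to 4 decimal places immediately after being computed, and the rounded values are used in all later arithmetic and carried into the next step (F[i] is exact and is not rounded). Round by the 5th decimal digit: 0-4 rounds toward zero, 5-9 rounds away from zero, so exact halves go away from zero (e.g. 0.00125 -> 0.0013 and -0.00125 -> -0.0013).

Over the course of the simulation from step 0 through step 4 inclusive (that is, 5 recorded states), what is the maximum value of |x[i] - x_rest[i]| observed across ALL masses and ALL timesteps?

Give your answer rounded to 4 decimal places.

Answer: 1.6533

Derivation:
Step 0: x=[3.0000 9.0000 11.0000] v=[0.0000 0.0000 0.0000]
Step 1: x=[3.2500 8.5000 11.2500] v=[1.0000 -2.0000 1.0000]
Step 2: x=[3.6563 7.6875 11.6563] v=[1.6250 -3.2500 1.6250]
Step 3: x=[4.0665 6.8672 12.0665] v=[1.6406 -3.2812 1.6406]
Step 4: x=[4.3268 6.3467 12.3268] v=[1.0410 -2.0819 1.0410]
Max displacement = 1.6533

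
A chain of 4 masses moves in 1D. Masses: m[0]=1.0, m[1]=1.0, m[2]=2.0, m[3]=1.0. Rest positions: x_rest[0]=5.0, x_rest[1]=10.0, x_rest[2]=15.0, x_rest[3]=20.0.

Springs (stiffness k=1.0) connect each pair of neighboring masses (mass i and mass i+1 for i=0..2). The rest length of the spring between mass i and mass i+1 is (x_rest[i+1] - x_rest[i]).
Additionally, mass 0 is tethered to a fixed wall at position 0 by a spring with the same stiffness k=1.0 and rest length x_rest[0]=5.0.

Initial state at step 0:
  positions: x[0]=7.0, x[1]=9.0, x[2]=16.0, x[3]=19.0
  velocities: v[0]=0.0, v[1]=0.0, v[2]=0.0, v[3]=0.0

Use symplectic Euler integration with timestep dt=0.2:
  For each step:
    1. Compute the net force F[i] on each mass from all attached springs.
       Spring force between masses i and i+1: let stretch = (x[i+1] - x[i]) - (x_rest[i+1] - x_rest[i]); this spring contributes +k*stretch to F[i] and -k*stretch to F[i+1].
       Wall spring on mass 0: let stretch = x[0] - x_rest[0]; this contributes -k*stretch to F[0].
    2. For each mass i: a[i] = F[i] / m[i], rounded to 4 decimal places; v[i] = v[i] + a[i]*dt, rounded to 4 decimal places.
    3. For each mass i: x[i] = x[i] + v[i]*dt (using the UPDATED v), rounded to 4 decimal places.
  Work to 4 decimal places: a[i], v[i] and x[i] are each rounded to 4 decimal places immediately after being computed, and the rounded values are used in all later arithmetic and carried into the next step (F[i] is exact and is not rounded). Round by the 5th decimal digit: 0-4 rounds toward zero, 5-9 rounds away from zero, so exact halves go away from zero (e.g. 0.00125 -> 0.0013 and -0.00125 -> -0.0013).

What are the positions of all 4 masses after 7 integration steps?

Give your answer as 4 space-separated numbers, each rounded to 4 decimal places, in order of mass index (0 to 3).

Answer: 3.8520 11.8362 14.6731 20.5511

Derivation:
Step 0: x=[7.0000 9.0000 16.0000 19.0000] v=[0.0000 0.0000 0.0000 0.0000]
Step 1: x=[6.8000 9.2000 15.9200 19.0800] v=[-1.0000 1.0000 -0.4000 0.4000]
Step 2: x=[6.4240 9.5728 15.7688 19.2336] v=[-1.8800 1.8640 -0.7560 0.7680]
Step 3: x=[5.9170 10.0675 15.5630 19.4486] v=[-2.5350 2.4734 -1.0291 1.0750]
Step 4: x=[5.3393 10.6160 15.3250 19.7082] v=[-2.8883 2.7424 -1.1901 1.2979]
Step 5: x=[4.7591 11.1418 15.0805 19.9925] v=[-2.9008 2.6289 -1.2227 1.4213]
Step 6: x=[4.2439 11.5698 14.8554 20.2803] v=[-2.5761 2.1401 -1.1254 1.4389]
Step 7: x=[3.8520 11.8362 14.6731 20.5511] v=[-1.9597 1.3320 -0.9115 1.3539]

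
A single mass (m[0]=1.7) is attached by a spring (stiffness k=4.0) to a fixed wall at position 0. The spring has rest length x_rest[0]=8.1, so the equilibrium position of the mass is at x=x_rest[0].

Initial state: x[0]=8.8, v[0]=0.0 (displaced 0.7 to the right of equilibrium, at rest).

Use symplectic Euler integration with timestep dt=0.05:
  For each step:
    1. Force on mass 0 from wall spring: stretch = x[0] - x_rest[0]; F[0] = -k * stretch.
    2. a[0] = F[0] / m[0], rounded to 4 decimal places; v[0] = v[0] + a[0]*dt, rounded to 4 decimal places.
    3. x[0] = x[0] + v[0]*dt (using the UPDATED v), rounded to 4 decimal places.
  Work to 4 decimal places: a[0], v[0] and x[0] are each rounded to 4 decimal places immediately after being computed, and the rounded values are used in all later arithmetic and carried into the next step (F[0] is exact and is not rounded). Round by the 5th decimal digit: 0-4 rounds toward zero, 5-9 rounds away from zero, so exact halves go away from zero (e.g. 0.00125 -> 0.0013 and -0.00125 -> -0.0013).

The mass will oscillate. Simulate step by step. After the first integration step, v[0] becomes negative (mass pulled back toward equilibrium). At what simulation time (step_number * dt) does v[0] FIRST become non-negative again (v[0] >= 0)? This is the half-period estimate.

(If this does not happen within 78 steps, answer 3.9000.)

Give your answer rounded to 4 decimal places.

Step 0: x=[8.8000] v=[0.0000]
Step 1: x=[8.7959] v=[-0.0824]
Step 2: x=[8.7877] v=[-0.1643]
Step 3: x=[8.7754] v=[-0.2452]
Step 4: x=[8.7592] v=[-0.3247]
Step 5: x=[8.7391] v=[-0.4023]
Step 6: x=[8.7152] v=[-0.4775]
Step 7: x=[8.6877] v=[-0.5499]
Step 8: x=[8.6568] v=[-0.6190]
Step 9: x=[8.6226] v=[-0.6845]
Step 10: x=[8.5853] v=[-0.7460]
Step 11: x=[8.5451] v=[-0.8031]
Step 12: x=[8.5023] v=[-0.8555]
Step 13: x=[8.4572] v=[-0.9028]
Step 14: x=[8.4100] v=[-0.9448]
Step 15: x=[8.3609] v=[-0.9813]
Step 16: x=[8.3103] v=[-1.0120]
Step 17: x=[8.2585] v=[-1.0367]
Step 18: x=[8.2057] v=[-1.0553]
Step 19: x=[8.1523] v=[-1.0677]
Step 20: x=[8.0986] v=[-1.0739]
Step 21: x=[8.0449] v=[-1.0737]
Step 22: x=[7.9915] v=[-1.0672]
Step 23: x=[7.9388] v=[-1.0544]
Step 24: x=[7.8870] v=[-1.0354]
Step 25: x=[7.8365] v=[-1.0103]
Step 26: x=[7.7875] v=[-0.9793]
Step 27: x=[7.7404] v=[-0.9425]
Step 28: x=[7.6954] v=[-0.9002]
Step 29: x=[7.6528] v=[-0.8526]
Step 30: x=[7.6128] v=[-0.8000]
Step 31: x=[7.5757] v=[-0.7427]
Step 32: x=[7.5417] v=[-0.6810]
Step 33: x=[7.5109] v=[-0.6153]
Step 34: x=[7.4836] v=[-0.5460]
Step 35: x=[7.4599] v=[-0.4735]
Step 36: x=[7.4400] v=[-0.3982]
Step 37: x=[7.4240] v=[-0.3206]
Step 38: x=[7.4119] v=[-0.2411]
Step 39: x=[7.4039] v=[-0.1601]
Step 40: x=[7.4000] v=[-0.0782]
Step 41: x=[7.4002] v=[0.0042]
First v>=0 after going negative at step 41, time=2.0500

Answer: 2.0500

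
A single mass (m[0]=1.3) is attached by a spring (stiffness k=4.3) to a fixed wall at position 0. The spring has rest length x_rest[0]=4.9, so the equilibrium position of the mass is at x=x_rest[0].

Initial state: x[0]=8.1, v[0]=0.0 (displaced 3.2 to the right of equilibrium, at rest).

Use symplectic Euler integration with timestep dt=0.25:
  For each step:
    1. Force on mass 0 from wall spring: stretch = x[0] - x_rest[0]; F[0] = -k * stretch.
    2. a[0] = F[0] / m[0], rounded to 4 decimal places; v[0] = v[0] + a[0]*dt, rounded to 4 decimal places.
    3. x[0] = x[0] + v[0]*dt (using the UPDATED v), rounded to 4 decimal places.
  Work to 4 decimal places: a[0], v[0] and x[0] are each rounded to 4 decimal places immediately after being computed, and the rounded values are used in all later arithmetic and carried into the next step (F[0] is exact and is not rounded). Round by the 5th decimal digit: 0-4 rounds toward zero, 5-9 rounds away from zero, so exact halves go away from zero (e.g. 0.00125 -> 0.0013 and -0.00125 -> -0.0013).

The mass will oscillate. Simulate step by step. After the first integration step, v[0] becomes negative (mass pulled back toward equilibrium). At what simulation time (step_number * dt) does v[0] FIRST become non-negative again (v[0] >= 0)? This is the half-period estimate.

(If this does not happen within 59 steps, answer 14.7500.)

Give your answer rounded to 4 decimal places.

Answer: 1.7500

Derivation:
Step 0: x=[8.1000] v=[0.0000]
Step 1: x=[7.4385] v=[-2.6462]
Step 2: x=[6.2522] v=[-4.7454]
Step 3: x=[4.7863] v=[-5.8636]
Step 4: x=[3.3439] v=[-5.7696]
Step 5: x=[2.2232] v=[-4.4828]
Step 6: x=[1.6559] v=[-2.2693]
Step 7: x=[1.7592] v=[0.4133]
First v>=0 after going negative at step 7, time=1.7500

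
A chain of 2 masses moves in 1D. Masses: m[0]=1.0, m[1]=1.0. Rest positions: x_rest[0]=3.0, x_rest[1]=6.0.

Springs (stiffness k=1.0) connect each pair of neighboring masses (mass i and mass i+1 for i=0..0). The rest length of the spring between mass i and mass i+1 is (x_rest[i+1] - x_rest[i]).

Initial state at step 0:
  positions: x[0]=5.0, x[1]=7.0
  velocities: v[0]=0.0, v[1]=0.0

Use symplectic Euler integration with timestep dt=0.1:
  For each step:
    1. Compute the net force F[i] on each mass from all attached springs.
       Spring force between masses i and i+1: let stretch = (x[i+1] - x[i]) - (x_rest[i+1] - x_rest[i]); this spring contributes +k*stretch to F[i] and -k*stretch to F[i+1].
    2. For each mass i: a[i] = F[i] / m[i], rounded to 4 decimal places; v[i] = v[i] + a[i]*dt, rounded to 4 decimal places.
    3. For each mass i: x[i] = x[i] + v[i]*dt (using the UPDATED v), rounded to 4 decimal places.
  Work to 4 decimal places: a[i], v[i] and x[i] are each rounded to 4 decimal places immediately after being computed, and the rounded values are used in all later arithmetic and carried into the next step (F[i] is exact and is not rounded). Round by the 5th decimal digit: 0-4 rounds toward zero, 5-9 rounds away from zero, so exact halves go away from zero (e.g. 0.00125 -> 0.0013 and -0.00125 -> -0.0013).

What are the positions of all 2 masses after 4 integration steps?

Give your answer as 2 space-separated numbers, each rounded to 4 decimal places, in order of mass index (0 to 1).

Answer: 4.9030 7.0970

Derivation:
Step 0: x=[5.0000 7.0000] v=[0.0000 0.0000]
Step 1: x=[4.9900 7.0100] v=[-0.1000 0.1000]
Step 2: x=[4.9702 7.0298] v=[-0.1980 0.1980]
Step 3: x=[4.9410 7.0590] v=[-0.2920 0.2920]
Step 4: x=[4.9030 7.0970] v=[-0.3802 0.3802]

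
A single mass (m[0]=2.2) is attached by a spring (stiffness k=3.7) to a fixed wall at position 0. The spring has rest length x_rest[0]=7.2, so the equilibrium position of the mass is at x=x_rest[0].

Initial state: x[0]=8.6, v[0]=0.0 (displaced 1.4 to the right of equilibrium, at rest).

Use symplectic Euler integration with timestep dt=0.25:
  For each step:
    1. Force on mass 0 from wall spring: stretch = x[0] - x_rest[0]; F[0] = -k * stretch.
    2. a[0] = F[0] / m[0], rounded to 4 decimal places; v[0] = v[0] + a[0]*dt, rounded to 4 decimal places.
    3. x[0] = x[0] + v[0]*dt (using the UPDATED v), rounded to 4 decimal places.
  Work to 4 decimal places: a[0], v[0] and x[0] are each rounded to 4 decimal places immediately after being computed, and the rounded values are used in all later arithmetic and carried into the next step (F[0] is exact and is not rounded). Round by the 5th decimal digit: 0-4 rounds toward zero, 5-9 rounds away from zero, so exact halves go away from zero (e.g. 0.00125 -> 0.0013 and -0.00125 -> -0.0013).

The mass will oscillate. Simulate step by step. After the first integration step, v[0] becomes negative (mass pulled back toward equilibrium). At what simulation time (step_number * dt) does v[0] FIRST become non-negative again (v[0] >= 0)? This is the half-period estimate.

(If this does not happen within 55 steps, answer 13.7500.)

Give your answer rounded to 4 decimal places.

Step 0: x=[8.6000] v=[0.0000]
Step 1: x=[8.4529] v=[-0.5886]
Step 2: x=[8.1741] v=[-1.1154]
Step 3: x=[7.7929] v=[-1.5250]
Step 4: x=[7.3493] v=[-1.7743]
Step 5: x=[6.8900] v=[-1.8371]
Step 6: x=[6.4633] v=[-1.7068]
Step 7: x=[6.1140] v=[-1.3971]
Step 8: x=[5.8789] v=[-0.9405]
Step 9: x=[5.7827] v=[-0.3850]
Step 10: x=[5.8354] v=[0.2109]
First v>=0 after going negative at step 10, time=2.5000

Answer: 2.5000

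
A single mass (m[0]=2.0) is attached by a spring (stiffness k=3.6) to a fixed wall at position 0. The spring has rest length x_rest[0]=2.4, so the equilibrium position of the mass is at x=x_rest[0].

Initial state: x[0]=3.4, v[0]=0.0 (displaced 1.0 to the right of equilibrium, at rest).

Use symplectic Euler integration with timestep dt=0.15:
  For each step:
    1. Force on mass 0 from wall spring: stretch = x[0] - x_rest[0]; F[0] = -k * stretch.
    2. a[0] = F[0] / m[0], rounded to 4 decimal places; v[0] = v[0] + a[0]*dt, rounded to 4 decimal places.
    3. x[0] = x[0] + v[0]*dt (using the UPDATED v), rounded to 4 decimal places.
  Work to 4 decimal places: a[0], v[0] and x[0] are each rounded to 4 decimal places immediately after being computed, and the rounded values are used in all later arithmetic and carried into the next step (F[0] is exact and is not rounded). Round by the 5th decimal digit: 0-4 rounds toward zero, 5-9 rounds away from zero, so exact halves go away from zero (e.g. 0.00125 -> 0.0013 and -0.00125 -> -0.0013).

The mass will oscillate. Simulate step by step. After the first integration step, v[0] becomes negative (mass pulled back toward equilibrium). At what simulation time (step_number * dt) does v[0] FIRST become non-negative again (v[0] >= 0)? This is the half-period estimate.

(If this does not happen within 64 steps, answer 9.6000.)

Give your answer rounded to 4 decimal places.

Answer: 2.4000

Derivation:
Step 0: x=[3.4000] v=[0.0000]
Step 1: x=[3.3595] v=[-0.2700]
Step 2: x=[3.2801] v=[-0.5291]
Step 3: x=[3.1651] v=[-0.7667]
Step 4: x=[3.0191] v=[-0.9733]
Step 5: x=[2.8480] v=[-1.1405]
Step 6: x=[2.6588] v=[-1.2615]
Step 7: x=[2.4591] v=[-1.3314]
Step 8: x=[2.2570] v=[-1.3474]
Step 9: x=[2.0607] v=[-1.3088]
Step 10: x=[1.8781] v=[-1.2172]
Step 11: x=[1.7167] v=[-1.0763]
Step 12: x=[1.5829] v=[-0.8918]
Step 13: x=[1.4822] v=[-0.6712]
Step 14: x=[1.4187] v=[-0.4234]
Step 15: x=[1.3949] v=[-0.1585]
Step 16: x=[1.4118] v=[0.1129]
First v>=0 after going negative at step 16, time=2.4000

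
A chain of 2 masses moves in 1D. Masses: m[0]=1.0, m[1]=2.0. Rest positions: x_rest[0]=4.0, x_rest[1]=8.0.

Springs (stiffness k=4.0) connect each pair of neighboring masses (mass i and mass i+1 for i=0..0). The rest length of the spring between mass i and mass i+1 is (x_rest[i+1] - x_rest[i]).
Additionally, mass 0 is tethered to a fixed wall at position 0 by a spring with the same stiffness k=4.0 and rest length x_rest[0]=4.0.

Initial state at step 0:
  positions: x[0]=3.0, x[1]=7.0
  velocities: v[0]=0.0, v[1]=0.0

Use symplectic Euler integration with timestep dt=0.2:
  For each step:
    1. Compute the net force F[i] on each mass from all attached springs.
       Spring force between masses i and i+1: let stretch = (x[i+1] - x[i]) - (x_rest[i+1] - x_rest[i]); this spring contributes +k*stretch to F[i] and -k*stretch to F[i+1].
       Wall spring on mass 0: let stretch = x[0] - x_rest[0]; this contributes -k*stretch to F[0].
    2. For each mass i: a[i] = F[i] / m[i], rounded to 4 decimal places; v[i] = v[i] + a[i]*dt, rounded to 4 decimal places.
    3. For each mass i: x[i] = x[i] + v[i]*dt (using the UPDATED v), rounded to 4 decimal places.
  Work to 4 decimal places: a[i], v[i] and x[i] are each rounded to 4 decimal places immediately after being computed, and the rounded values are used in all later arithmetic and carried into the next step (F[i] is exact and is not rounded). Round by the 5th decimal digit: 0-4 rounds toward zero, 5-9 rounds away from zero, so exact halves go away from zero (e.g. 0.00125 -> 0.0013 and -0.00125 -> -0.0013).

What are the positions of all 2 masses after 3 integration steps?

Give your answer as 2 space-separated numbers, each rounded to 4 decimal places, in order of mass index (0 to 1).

Step 0: x=[3.0000 7.0000] v=[0.0000 0.0000]
Step 1: x=[3.1600 7.0000] v=[0.8000 0.0000]
Step 2: x=[3.4288 7.0128] v=[1.3440 0.0640]
Step 3: x=[3.7224 7.0589] v=[1.4682 0.2304]

Answer: 3.7224 7.0589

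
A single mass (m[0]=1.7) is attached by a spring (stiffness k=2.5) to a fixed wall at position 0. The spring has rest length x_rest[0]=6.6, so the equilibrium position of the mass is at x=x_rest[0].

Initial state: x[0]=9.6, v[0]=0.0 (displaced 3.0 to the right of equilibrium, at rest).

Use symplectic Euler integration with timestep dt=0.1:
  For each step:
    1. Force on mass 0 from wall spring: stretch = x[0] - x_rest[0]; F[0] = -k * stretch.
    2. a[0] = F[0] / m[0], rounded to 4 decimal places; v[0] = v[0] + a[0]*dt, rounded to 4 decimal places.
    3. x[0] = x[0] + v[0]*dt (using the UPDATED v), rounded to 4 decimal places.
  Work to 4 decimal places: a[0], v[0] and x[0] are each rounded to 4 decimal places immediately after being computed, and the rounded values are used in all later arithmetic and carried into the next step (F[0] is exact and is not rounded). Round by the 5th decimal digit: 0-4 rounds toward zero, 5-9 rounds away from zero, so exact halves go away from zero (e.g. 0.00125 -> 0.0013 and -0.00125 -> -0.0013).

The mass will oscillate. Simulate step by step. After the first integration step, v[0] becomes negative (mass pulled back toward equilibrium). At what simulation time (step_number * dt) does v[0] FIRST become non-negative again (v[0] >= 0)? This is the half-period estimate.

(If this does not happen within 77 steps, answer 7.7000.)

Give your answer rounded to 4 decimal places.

Step 0: x=[9.6000] v=[0.0000]
Step 1: x=[9.5559] v=[-0.4412]
Step 2: x=[9.4683] v=[-0.8759]
Step 3: x=[9.3385] v=[-1.2977]
Step 4: x=[9.1685] v=[-1.7004]
Step 5: x=[8.9607] v=[-2.0781]
Step 6: x=[8.7182] v=[-2.4253]
Step 7: x=[8.4445] v=[-2.7368]
Step 8: x=[8.1437] v=[-3.0081]
Step 9: x=[7.8202] v=[-3.2351]
Step 10: x=[7.4788] v=[-3.4145]
Step 11: x=[7.1244] v=[-3.5437]
Step 12: x=[6.7623] v=[-3.6208]
Step 13: x=[6.3978] v=[-3.6447]
Step 14: x=[6.0363] v=[-3.6150]
Step 15: x=[5.6831] v=[-3.5321]
Step 16: x=[5.3434] v=[-3.3973]
Step 17: x=[5.0222] v=[-3.2125]
Step 18: x=[4.7242] v=[-2.9805]
Step 19: x=[4.4537] v=[-2.7047]
Step 20: x=[4.2148] v=[-2.3891]
Step 21: x=[4.0110] v=[-2.0383]
Step 22: x=[3.8452] v=[-1.6576]
Step 23: x=[3.7200] v=[-1.2525]
Step 24: x=[3.6371] v=[-0.8290]
Step 25: x=[3.5978] v=[-0.3933]
Step 26: x=[3.6026] v=[0.0482]
First v>=0 after going negative at step 26, time=2.6000

Answer: 2.6000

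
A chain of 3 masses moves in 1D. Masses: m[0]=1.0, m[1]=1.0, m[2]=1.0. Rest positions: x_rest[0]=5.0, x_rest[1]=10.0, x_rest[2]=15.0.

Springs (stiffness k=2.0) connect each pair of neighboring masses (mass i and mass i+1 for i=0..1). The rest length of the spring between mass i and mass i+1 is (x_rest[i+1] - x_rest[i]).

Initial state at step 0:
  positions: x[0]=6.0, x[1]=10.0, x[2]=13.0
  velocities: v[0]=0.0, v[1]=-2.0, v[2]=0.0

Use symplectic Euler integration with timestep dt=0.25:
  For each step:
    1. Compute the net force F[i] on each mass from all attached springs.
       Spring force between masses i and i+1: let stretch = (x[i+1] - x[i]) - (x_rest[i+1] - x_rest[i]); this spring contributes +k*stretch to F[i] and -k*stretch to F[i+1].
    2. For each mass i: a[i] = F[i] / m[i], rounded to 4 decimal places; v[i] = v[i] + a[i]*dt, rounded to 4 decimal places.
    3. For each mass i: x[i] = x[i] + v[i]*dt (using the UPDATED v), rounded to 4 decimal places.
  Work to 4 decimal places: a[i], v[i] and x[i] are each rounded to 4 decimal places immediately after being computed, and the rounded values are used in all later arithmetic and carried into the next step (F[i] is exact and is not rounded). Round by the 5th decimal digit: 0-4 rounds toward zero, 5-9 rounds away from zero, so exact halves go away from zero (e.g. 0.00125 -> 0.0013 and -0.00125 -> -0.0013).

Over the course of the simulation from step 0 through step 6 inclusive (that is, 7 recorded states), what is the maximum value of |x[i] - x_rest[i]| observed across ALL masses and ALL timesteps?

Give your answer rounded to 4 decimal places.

Step 0: x=[6.0000 10.0000 13.0000] v=[0.0000 -2.0000 0.0000]
Step 1: x=[5.8750 9.3750 13.2500] v=[-0.5000 -2.5000 1.0000]
Step 2: x=[5.5625 8.7969 13.6406] v=[-1.2500 -2.3125 1.5625]
Step 3: x=[5.0293 8.4199 14.0508] v=[-2.1328 -1.5079 1.6407]
Step 4: x=[4.2949 8.3230 14.3821] v=[-2.9375 -0.3878 1.3253]
Step 5: x=[3.4390 8.4799 14.5811] v=[-3.4235 0.6277 0.7958]
Step 6: x=[2.5882 8.7694 14.6424] v=[-3.4031 1.1579 0.2452]
Max displacement = 2.4118

Answer: 2.4118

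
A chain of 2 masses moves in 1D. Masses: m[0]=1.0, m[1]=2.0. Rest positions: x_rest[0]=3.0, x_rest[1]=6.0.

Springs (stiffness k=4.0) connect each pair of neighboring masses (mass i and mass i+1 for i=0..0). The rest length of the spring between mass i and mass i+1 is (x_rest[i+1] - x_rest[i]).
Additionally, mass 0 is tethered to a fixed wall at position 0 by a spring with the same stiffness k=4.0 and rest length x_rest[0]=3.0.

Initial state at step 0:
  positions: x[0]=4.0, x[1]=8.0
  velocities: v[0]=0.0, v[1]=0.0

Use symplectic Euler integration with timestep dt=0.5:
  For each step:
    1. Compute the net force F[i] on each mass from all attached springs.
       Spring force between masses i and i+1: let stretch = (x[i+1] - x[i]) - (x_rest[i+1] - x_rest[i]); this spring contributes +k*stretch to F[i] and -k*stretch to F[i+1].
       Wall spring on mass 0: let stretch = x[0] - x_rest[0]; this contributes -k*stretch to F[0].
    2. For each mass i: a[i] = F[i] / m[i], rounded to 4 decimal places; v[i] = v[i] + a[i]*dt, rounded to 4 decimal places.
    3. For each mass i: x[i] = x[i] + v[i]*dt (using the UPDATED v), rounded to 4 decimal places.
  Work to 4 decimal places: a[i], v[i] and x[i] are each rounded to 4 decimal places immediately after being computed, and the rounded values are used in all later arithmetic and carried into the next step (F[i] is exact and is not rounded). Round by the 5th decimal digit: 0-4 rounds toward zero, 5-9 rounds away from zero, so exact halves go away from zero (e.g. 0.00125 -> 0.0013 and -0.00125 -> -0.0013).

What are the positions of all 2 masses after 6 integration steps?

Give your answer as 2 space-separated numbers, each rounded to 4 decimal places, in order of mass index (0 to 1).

Step 0: x=[4.0000 8.0000] v=[0.0000 0.0000]
Step 1: x=[4.0000 7.5000] v=[0.0000 -1.0000]
Step 2: x=[3.5000 6.7500] v=[-1.0000 -1.5000]
Step 3: x=[2.7500 5.8750] v=[-1.5000 -1.7500]
Step 4: x=[2.3750 4.9375] v=[-0.7500 -1.8750]
Step 5: x=[2.1875 4.2188] v=[-0.3750 -1.4375]
Step 6: x=[1.8438 3.9844] v=[-0.6874 -0.4688]

Answer: 1.8438 3.9844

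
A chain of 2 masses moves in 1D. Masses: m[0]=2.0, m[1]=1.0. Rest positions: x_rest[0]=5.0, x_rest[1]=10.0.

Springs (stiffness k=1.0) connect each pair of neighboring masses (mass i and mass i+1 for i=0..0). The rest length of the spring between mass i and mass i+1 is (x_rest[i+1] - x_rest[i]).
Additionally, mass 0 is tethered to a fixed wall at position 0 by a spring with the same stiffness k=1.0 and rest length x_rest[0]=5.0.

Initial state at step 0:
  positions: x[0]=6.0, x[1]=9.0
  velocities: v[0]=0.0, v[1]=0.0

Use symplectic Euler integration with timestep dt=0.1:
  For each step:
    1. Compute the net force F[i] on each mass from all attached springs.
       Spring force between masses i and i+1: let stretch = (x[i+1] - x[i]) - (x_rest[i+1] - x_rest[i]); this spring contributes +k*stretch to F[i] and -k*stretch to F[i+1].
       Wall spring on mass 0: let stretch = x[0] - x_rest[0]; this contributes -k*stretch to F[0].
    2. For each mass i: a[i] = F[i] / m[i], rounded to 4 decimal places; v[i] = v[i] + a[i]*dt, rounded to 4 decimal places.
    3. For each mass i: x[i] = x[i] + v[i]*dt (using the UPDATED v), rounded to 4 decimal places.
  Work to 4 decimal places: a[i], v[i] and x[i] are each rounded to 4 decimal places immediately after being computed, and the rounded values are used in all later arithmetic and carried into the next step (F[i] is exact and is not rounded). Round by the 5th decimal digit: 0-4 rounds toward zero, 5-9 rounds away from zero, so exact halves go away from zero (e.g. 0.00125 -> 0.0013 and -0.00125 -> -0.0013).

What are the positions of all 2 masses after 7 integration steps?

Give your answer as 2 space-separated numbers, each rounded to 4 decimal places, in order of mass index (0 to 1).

Step 0: x=[6.0000 9.0000] v=[0.0000 0.0000]
Step 1: x=[5.9850 9.0200] v=[-0.1500 0.2000]
Step 2: x=[5.9553 9.0597] v=[-0.2975 0.3965]
Step 3: x=[5.9113 9.1183] v=[-0.4401 0.5861]
Step 4: x=[5.8538 9.1948] v=[-0.5753 0.7654]
Step 5: x=[5.7837 9.2879] v=[-0.7009 0.9313]
Step 6: x=[5.7022 9.3960] v=[-0.8149 1.0809]
Step 7: x=[5.6107 9.5172] v=[-0.9153 1.2115]

Answer: 5.6107 9.5172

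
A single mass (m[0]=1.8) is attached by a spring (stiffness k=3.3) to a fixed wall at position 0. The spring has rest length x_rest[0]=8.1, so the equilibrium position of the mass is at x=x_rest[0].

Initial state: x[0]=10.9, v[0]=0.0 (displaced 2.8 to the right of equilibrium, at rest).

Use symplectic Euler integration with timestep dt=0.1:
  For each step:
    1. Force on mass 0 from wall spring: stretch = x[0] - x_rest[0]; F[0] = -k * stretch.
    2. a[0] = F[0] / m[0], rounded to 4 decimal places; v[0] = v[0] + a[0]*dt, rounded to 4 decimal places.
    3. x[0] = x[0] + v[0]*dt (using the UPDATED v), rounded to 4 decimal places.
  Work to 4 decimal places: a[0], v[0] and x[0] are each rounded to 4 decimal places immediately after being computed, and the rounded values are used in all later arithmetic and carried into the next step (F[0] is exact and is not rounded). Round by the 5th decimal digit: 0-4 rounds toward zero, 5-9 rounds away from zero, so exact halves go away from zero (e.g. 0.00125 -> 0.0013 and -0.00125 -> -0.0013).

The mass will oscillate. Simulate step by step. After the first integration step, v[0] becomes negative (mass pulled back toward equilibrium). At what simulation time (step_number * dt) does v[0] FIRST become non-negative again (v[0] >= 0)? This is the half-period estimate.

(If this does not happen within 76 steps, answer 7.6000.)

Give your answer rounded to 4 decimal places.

Answer: 2.4000

Derivation:
Step 0: x=[10.9000] v=[0.0000]
Step 1: x=[10.8487] v=[-0.5133]
Step 2: x=[10.7470] v=[-1.0172]
Step 3: x=[10.5968] v=[-1.5025]
Step 4: x=[10.4008] v=[-1.9603]
Step 5: x=[10.1626] v=[-2.3821]
Step 6: x=[9.8866] v=[-2.7602]
Step 7: x=[9.5778] v=[-3.0877]
Step 8: x=[9.2419] v=[-3.3586]
Step 9: x=[8.8851] v=[-3.5680]
Step 10: x=[8.5139] v=[-3.7119]
Step 11: x=[8.1351] v=[-3.7878]
Step 12: x=[7.7557] v=[-3.7942]
Step 13: x=[7.3826] v=[-3.7311]
Step 14: x=[7.0226] v=[-3.5996]
Step 15: x=[6.6824] v=[-3.4021]
Step 16: x=[6.3682] v=[-3.1422]
Step 17: x=[6.0857] v=[-2.8247]
Step 18: x=[5.8402] v=[-2.4554]
Step 19: x=[5.6361] v=[-2.0411]
Step 20: x=[5.4772] v=[-1.5894]
Step 21: x=[5.3663] v=[-1.1086]
Step 22: x=[5.3056] v=[-0.6074]
Step 23: x=[5.2961] v=[-0.0951]
Step 24: x=[5.3380] v=[0.4190]
First v>=0 after going negative at step 24, time=2.4000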